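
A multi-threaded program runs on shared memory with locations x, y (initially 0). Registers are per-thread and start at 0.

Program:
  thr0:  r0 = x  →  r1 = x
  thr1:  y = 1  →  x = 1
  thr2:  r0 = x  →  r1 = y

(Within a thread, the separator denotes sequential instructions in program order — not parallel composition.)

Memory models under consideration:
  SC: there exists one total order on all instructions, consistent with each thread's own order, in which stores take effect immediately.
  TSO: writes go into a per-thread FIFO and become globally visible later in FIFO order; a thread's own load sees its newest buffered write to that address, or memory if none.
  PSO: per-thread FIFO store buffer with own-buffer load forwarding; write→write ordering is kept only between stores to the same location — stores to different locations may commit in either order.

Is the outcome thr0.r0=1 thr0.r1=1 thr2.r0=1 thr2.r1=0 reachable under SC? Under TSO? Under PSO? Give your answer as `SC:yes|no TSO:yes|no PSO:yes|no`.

SC:no TSO:no PSO:yes

outcome vector order: (thr0.r0,thr0.r1,thr2.r0,thr2.r1)
SC: 9 outcomes — {0000 0001 0011 0100 0101 0111 1100 1101 1111}
TSO: 9 outcomes — {0000 0001 0011 0100 0101 0111 1100 1101 1111}
PSO: 12 outcomes — {0000 0001 0010 0011 0100 0101 0110 0111 1100 1101 1110 1111}
target 1110 ∈ {PSO}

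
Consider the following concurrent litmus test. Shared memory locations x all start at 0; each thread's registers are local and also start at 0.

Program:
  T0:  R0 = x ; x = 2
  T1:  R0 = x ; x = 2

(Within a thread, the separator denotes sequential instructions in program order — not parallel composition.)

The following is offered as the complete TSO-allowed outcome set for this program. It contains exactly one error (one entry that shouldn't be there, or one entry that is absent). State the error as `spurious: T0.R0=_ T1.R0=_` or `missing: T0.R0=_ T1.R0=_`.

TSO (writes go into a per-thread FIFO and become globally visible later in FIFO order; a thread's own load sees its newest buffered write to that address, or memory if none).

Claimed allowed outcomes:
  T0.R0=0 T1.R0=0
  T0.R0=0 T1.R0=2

outcome vector order: (T0.R0,T1.R0)
[TSO] allowed = {00; 02; 20}
TSO∖claimed = {20}

missing: T0.R0=2 T1.R0=0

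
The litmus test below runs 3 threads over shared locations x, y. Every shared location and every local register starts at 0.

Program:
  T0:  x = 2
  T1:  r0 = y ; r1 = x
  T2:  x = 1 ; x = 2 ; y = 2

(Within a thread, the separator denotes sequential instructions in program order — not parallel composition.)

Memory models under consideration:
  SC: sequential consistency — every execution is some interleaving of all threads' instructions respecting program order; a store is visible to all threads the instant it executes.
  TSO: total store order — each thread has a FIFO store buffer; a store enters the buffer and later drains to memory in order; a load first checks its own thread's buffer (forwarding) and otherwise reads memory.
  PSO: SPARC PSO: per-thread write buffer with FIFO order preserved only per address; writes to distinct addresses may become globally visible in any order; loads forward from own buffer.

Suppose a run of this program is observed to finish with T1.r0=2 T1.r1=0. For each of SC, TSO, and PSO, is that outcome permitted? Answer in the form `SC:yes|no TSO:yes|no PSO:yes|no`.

SC:no TSO:no PSO:yes

outcome vector order: (T1.r0,T1.r1)
under SC → <0 0>; <0 1>; <0 2>; <2 2>
under TSO → <0 0>; <0 1>; <0 2>; <2 2>
under PSO → <0 0>; <0 1>; <0 2>; <2 0>; <2 1>; <2 2>
target <2 0> ∈ {PSO}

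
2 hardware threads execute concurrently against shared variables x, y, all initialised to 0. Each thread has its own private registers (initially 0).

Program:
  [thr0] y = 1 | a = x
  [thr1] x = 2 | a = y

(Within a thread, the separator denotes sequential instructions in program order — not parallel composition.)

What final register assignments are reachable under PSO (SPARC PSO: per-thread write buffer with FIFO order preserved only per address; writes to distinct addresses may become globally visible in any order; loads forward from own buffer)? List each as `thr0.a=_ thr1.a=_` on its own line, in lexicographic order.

outcome vector order: (thr0.a,thr1.a)
|PSO outcomes| = 4

thr0.a=0 thr1.a=0
thr0.a=0 thr1.a=1
thr0.a=2 thr1.a=0
thr0.a=2 thr1.a=1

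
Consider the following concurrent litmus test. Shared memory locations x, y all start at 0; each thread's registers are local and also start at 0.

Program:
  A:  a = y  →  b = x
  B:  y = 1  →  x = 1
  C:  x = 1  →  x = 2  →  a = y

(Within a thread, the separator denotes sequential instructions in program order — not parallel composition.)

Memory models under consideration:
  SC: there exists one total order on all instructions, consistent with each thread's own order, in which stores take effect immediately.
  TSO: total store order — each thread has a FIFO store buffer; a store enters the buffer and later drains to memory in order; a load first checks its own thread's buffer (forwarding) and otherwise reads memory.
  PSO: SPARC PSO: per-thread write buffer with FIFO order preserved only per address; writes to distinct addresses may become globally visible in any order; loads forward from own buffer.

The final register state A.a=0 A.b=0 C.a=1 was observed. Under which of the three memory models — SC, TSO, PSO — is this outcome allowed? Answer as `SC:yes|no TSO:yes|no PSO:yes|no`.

SC:yes TSO:yes PSO:yes

outcome vector order: (A.a,A.b,C.a)
SC: 11 outcomes — {000, 001, 010, 011, 020, 021, 101, 110, 111, 120, 121}
TSO: 12 outcomes — {000, 001, 010, 011, 020, 021, 100, 101, 110, 111, 120, 121}
PSO: 12 outcomes — {000, 001, 010, 011, 020, 021, 100, 101, 110, 111, 120, 121}
target 001 ∈ {SC,TSO,PSO}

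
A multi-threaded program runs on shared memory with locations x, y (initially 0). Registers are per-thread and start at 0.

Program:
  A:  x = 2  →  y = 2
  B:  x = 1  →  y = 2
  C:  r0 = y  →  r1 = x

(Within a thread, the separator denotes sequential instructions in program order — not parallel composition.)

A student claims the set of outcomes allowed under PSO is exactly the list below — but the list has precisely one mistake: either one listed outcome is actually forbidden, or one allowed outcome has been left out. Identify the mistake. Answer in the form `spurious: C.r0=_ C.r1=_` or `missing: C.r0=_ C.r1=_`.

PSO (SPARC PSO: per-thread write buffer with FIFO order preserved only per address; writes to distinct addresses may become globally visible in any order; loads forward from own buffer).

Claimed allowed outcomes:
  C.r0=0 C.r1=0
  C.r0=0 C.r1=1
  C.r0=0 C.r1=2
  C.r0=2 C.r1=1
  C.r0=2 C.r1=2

missing: C.r0=2 C.r1=0

outcome vector order: (C.r0,C.r1)
under PSO → 00 01 02 20 21 22
PSO∖claimed = {20}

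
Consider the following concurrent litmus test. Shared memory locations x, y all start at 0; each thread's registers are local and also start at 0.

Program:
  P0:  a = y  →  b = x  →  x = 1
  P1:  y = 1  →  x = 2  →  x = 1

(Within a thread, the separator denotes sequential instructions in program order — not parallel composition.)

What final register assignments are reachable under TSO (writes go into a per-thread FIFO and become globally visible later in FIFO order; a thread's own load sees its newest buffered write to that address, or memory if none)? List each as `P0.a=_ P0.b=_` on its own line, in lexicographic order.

P0.a=0 P0.b=0
P0.a=0 P0.b=1
P0.a=0 P0.b=2
P0.a=1 P0.b=0
P0.a=1 P0.b=1
P0.a=1 P0.b=2

outcome vector order: (P0.a,P0.b)
|TSO outcomes| = 6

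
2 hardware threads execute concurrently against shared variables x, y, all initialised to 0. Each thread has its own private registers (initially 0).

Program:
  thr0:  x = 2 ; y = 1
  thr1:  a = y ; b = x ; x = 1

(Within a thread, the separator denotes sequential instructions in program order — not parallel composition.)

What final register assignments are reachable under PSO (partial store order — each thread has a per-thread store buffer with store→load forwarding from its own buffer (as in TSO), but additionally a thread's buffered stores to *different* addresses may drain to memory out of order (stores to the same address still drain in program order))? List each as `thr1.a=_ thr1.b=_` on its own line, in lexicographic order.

thr1.a=0 thr1.b=0
thr1.a=0 thr1.b=2
thr1.a=1 thr1.b=0
thr1.a=1 thr1.b=2

outcome vector order: (thr1.a,thr1.b)
|PSO outcomes| = 4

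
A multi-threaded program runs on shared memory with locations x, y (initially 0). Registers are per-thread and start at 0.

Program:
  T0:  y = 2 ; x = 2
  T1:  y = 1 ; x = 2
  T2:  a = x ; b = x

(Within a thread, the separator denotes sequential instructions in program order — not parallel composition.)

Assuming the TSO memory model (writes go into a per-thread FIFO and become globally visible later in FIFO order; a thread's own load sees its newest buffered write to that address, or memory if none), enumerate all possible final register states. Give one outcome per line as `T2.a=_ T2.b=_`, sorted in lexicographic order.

outcome vector order: (T2.a,T2.b)
|TSO outcomes| = 3

T2.a=0 T2.b=0
T2.a=0 T2.b=2
T2.a=2 T2.b=2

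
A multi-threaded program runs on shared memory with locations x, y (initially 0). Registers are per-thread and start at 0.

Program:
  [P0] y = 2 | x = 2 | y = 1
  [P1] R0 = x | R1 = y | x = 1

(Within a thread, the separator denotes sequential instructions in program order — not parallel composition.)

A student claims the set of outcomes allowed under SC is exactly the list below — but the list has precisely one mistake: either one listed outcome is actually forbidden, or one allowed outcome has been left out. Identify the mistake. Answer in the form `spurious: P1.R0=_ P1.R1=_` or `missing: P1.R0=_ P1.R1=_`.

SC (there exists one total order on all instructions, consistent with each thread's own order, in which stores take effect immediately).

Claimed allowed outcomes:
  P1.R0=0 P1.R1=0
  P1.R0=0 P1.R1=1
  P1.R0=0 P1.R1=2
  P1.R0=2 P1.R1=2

outcome vector order: (P1.R0,P1.R1)
[SC] allowed = {(0,0) (0,1) (0,2) (2,1) (2,2)}
SC∖claimed = {(2,1)}

missing: P1.R0=2 P1.R1=1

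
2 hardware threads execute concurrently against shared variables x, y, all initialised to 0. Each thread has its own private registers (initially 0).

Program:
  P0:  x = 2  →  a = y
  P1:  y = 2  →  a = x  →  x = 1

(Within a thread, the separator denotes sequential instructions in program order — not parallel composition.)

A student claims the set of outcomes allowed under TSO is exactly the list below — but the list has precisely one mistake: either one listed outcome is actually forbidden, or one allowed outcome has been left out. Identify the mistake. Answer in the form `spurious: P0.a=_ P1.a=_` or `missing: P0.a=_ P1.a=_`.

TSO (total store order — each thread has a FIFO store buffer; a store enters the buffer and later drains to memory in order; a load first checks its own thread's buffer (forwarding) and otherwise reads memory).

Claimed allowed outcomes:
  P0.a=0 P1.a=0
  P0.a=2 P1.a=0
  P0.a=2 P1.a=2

missing: P0.a=0 P1.a=2

outcome vector order: (P0.a,P1.a)
TSO: 4 outcomes — {(0,0) (0,2) (2,0) (2,2)}
TSO∖claimed = {(0,2)}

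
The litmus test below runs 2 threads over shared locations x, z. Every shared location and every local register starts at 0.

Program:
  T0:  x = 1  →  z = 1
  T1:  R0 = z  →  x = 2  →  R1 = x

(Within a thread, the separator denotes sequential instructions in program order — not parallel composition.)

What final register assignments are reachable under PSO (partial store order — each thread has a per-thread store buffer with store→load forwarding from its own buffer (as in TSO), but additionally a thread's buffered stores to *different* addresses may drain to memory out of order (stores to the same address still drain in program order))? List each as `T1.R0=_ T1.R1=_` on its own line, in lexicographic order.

T1.R0=0 T1.R1=1
T1.R0=0 T1.R1=2
T1.R0=1 T1.R1=1
T1.R0=1 T1.R1=2

outcome vector order: (T1.R0,T1.R1)
|PSO outcomes| = 4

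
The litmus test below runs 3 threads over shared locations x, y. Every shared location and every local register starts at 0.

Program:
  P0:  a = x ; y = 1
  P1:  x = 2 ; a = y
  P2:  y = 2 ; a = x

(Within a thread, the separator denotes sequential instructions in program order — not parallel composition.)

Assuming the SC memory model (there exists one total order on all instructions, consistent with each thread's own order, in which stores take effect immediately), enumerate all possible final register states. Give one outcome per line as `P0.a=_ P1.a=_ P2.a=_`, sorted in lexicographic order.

P0.a=0 P1.a=0 P2.a=2
P0.a=0 P1.a=1 P2.a=0
P0.a=0 P1.a=1 P2.a=2
P0.a=0 P1.a=2 P2.a=0
P0.a=0 P1.a=2 P2.a=2
P0.a=2 P1.a=0 P2.a=2
P0.a=2 P1.a=1 P2.a=0
P0.a=2 P1.a=1 P2.a=2
P0.a=2 P1.a=2 P2.a=0
P0.a=2 P1.a=2 P2.a=2

outcome vector order: (P0.a,P1.a,P2.a)
|SC outcomes| = 10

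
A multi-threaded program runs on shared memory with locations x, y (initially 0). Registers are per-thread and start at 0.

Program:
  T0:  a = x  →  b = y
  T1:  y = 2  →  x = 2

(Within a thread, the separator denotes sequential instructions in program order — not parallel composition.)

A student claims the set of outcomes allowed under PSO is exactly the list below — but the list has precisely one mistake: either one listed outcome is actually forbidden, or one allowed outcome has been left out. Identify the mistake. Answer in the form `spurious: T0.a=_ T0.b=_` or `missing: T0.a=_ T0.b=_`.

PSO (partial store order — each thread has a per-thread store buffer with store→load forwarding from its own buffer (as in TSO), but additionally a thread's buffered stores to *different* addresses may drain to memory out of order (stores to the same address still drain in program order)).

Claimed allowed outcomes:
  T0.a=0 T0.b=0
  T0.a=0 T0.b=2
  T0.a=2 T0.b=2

missing: T0.a=2 T0.b=0

outcome vector order: (T0.a,T0.b)
under PSO → <0 0>; <0 2>; <2 0>; <2 2>
PSO∖claimed = {<2 0>}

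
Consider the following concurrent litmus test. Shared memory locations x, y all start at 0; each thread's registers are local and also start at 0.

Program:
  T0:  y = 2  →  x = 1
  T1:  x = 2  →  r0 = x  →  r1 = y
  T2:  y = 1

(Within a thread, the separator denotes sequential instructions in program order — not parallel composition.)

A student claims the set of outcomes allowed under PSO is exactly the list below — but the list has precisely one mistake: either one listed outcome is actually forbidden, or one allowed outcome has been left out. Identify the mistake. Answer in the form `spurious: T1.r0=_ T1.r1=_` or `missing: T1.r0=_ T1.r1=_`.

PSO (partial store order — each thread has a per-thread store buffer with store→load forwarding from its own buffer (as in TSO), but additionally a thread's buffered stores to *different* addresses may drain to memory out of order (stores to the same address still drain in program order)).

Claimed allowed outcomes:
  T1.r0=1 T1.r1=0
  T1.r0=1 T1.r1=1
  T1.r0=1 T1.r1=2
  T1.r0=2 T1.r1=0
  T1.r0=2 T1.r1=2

outcome vector order: (T1.r0,T1.r1)
[PSO] allowed = {(1,0); (1,1); (1,2); (2,0); (2,1); (2,2)}
PSO∖claimed = {(2,1)}

missing: T1.r0=2 T1.r1=1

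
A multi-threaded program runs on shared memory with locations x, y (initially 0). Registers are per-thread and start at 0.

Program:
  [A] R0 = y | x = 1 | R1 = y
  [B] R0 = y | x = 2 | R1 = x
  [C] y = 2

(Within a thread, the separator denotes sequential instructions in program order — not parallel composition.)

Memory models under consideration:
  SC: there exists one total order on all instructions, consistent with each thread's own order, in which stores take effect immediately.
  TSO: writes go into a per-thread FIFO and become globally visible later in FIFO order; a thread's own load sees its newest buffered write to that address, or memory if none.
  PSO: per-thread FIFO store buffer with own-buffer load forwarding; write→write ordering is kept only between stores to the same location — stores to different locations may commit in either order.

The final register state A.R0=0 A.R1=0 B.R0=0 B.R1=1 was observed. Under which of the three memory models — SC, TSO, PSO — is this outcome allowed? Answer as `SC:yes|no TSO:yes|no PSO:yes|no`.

outcome vector order: (A.R0,A.R1,B.R0,B.R1)
under SC → 0001; 0002; 0022; 0201; 0202; 0221; 0222; 2201; 2202; 2221; 2222
under TSO → 0001; 0002; 0021; 0022; 0201; 0202; 0221; 0222; 2201; 2202; 2221; 2222
under PSO → 0001; 0002; 0021; 0022; 0201; 0202; 0221; 0222; 2201; 2202; 2221; 2222
target 0001 ∈ {SC,TSO,PSO}

SC:yes TSO:yes PSO:yes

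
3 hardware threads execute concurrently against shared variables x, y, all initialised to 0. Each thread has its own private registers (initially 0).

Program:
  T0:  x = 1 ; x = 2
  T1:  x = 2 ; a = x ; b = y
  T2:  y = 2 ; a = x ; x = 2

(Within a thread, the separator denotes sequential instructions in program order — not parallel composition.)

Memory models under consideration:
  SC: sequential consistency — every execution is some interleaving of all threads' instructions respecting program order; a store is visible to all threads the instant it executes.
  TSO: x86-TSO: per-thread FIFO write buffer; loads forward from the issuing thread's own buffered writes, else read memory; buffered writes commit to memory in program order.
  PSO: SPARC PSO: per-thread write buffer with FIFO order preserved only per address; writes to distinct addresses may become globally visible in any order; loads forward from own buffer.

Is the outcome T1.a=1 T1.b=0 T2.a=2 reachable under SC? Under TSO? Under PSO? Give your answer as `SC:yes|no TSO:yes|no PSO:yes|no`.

outcome vector order: (T1.a,T1.b,T2.a)
under SC → (1,0,1); (1,0,2); (1,2,0); (1,2,1); (1,2,2); (2,0,1); (2,0,2); (2,2,0); (2,2,1); (2,2,2)
under TSO → (1,0,0); (1,0,1); (1,0,2); (1,2,0); (1,2,1); (1,2,2); (2,0,0); (2,0,1); (2,0,2); (2,2,0); (2,2,1); (2,2,2)
under PSO → (1,0,0); (1,0,1); (1,0,2); (1,2,0); (1,2,1); (1,2,2); (2,0,0); (2,0,1); (2,0,2); (2,2,0); (2,2,1); (2,2,2)
target (1,0,2) ∈ {SC,TSO,PSO}

SC:yes TSO:yes PSO:yes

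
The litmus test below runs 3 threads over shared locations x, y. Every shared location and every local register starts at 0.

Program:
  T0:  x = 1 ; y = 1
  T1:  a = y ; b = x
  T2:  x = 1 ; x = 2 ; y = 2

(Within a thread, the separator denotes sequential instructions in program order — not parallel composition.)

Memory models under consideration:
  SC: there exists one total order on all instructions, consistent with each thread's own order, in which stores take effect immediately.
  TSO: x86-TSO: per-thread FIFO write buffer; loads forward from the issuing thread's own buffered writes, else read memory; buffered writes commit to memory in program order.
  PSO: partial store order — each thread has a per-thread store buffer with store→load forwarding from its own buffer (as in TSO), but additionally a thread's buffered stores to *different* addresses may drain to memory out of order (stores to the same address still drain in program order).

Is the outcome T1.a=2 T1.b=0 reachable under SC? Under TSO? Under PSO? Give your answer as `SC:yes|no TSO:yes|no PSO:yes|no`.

outcome vector order: (T1.a,T1.b)
under SC → 00, 01, 02, 11, 12, 21, 22
under TSO → 00, 01, 02, 11, 12, 21, 22
under PSO → 00, 01, 02, 10, 11, 12, 20, 21, 22
target 20 ∈ {PSO}

SC:no TSO:no PSO:yes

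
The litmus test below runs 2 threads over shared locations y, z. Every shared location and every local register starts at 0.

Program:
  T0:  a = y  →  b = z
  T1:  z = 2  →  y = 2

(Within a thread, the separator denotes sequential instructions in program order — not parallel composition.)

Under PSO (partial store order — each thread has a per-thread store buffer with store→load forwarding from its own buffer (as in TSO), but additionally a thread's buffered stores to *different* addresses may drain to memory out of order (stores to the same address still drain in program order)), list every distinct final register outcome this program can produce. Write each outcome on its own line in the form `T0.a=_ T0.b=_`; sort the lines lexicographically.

outcome vector order: (T0.a,T0.b)
|PSO outcomes| = 4

T0.a=0 T0.b=0
T0.a=0 T0.b=2
T0.a=2 T0.b=0
T0.a=2 T0.b=2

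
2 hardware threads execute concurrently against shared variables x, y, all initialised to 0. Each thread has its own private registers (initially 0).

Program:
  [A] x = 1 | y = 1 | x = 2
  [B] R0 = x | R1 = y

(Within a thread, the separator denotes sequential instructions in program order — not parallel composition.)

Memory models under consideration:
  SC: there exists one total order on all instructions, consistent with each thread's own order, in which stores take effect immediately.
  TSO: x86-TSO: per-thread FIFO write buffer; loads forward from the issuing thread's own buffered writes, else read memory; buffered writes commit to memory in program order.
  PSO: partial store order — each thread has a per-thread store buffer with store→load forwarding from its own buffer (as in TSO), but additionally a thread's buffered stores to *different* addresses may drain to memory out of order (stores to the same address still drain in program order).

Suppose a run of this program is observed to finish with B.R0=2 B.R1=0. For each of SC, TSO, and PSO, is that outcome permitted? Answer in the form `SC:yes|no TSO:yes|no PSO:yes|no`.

outcome vector order: (B.R0,B.R1)
SC (5): 0/0, 0/1, 1/0, 1/1, 2/1
TSO (5): 0/0, 0/1, 1/0, 1/1, 2/1
PSO (6): 0/0, 0/1, 1/0, 1/1, 2/0, 2/1
target 2/0 ∈ {PSO}

SC:no TSO:no PSO:yes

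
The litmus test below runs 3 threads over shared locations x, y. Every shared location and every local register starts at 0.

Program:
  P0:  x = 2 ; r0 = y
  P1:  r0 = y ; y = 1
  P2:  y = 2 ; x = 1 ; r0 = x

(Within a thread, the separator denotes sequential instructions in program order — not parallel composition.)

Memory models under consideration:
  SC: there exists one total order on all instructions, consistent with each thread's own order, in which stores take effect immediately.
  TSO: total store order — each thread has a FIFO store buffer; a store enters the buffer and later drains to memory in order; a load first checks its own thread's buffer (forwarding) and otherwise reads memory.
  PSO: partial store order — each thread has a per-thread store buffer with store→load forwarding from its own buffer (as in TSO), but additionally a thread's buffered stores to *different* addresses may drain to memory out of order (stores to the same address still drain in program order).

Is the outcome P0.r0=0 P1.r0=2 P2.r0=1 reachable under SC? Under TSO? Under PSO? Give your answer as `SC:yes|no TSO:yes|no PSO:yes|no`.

SC:yes TSO:yes PSO:yes

outcome vector order: (P0.r0,P1.r0,P2.r0)
SC: 10 outcomes — {001 021 101 102 121 122 201 202 221 222}
TSO: 12 outcomes — {001 002 021 022 101 102 121 122 201 202 221 222}
PSO: 12 outcomes — {001 002 021 022 101 102 121 122 201 202 221 222}
target 021 ∈ {SC,TSO,PSO}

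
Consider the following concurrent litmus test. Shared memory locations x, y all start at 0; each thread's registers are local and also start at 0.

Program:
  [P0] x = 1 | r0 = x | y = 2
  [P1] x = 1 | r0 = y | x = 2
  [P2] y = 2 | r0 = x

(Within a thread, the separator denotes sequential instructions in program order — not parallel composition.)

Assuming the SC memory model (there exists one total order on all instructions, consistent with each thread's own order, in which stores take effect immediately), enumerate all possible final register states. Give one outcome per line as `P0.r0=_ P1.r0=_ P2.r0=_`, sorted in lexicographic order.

outcome vector order: (P0.r0,P1.r0,P2.r0)
|SC outcomes| = 10

P0.r0=1 P1.r0=0 P2.r0=1
P0.r0=1 P1.r0=0 P2.r0=2
P0.r0=1 P1.r0=2 P2.r0=0
P0.r0=1 P1.r0=2 P2.r0=1
P0.r0=1 P1.r0=2 P2.r0=2
P0.r0=2 P1.r0=0 P2.r0=1
P0.r0=2 P1.r0=0 P2.r0=2
P0.r0=2 P1.r0=2 P2.r0=0
P0.r0=2 P1.r0=2 P2.r0=1
P0.r0=2 P1.r0=2 P2.r0=2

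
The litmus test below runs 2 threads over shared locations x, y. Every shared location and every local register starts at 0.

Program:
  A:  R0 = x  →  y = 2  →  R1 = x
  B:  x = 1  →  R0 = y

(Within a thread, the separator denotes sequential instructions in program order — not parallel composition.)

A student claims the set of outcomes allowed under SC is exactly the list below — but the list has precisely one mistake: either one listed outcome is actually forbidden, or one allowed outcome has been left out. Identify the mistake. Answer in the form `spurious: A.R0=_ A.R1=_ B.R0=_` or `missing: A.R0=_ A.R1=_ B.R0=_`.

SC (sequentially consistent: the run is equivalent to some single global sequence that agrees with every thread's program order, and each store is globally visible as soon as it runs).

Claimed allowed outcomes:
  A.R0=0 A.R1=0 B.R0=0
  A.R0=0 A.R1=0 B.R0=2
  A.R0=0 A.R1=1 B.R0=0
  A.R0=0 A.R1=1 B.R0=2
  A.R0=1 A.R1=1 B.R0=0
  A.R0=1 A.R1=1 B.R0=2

spurious: A.R0=0 A.R1=0 B.R0=0

outcome vector order: (A.R0,A.R1,B.R0)
[SC] allowed = {002, 010, 012, 110, 112}
claimed∖SC = {000}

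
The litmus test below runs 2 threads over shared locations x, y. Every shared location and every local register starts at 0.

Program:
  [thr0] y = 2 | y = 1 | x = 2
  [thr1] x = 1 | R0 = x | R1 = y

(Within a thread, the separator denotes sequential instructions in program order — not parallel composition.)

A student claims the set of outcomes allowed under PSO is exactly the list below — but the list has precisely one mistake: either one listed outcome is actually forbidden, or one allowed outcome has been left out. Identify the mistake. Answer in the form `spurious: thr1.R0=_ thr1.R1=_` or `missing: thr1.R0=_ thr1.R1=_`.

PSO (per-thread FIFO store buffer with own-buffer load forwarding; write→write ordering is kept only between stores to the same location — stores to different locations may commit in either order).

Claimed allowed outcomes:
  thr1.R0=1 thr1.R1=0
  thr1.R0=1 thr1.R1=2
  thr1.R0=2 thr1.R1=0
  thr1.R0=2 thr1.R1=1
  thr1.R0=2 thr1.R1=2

missing: thr1.R0=1 thr1.R1=1

outcome vector order: (thr1.R0,thr1.R1)
[PSO] allowed = {10, 11, 12, 20, 21, 22}
PSO∖claimed = {11}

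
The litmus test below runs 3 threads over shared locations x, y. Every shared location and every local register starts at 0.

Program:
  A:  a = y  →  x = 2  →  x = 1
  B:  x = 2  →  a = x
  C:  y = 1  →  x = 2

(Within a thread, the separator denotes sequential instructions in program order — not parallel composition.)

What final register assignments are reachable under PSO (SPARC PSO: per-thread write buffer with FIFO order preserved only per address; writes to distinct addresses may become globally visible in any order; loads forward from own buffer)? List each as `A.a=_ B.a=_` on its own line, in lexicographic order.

outcome vector order: (A.a,B.a)
|PSO outcomes| = 4

A.a=0 B.a=1
A.a=0 B.a=2
A.a=1 B.a=1
A.a=1 B.a=2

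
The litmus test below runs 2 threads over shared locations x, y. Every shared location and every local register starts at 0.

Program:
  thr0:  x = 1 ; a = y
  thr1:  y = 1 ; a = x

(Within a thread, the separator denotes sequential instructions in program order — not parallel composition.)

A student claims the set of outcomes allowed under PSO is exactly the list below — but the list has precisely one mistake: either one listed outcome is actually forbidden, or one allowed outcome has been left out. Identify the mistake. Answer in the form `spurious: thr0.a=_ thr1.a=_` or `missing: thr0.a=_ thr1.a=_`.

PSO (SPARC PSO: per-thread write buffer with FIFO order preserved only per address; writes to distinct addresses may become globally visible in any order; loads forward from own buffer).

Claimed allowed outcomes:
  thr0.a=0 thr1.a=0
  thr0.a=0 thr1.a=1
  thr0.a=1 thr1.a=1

outcome vector order: (thr0.a,thr1.a)
PSO (4): 0/0; 0/1; 1/0; 1/1
PSO∖claimed = {1/0}

missing: thr0.a=1 thr1.a=0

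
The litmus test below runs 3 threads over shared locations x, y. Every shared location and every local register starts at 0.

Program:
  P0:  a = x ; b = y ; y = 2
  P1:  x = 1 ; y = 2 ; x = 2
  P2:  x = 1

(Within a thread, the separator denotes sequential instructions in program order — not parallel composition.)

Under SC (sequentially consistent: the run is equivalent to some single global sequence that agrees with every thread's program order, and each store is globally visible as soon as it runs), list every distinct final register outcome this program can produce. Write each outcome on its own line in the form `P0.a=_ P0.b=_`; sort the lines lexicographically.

outcome vector order: (P0.a,P0.b)
|SC outcomes| = 5

P0.a=0 P0.b=0
P0.a=0 P0.b=2
P0.a=1 P0.b=0
P0.a=1 P0.b=2
P0.a=2 P0.b=2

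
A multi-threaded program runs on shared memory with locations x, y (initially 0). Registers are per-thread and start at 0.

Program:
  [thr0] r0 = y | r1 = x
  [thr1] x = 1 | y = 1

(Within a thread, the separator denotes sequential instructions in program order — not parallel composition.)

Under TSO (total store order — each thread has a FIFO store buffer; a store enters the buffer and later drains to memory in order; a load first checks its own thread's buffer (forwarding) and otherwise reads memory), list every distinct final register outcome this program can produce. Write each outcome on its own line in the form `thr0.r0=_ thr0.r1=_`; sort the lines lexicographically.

thr0.r0=0 thr0.r1=0
thr0.r0=0 thr0.r1=1
thr0.r0=1 thr0.r1=1

outcome vector order: (thr0.r0,thr0.r1)
|TSO outcomes| = 3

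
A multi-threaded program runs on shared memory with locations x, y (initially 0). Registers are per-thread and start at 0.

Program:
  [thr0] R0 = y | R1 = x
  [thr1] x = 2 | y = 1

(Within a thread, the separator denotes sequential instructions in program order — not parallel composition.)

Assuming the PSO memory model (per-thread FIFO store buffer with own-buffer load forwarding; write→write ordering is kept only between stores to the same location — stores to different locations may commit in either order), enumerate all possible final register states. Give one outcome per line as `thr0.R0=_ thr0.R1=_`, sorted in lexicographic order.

thr0.R0=0 thr0.R1=0
thr0.R0=0 thr0.R1=2
thr0.R0=1 thr0.R1=0
thr0.R0=1 thr0.R1=2

outcome vector order: (thr0.R0,thr0.R1)
|PSO outcomes| = 4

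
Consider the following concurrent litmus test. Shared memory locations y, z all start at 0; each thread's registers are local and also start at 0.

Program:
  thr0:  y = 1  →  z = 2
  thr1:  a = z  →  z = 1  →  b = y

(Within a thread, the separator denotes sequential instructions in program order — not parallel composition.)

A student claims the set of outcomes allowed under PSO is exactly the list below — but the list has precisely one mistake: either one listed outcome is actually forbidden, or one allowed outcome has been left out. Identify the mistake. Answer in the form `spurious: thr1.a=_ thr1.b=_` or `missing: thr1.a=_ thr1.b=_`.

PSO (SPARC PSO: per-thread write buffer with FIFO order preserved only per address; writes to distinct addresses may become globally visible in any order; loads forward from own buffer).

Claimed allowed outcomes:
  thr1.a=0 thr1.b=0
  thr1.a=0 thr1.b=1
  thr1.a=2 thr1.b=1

outcome vector order: (thr1.a,thr1.b)
PSO: 4 outcomes — {00, 01, 20, 21}
PSO∖claimed = {20}

missing: thr1.a=2 thr1.b=0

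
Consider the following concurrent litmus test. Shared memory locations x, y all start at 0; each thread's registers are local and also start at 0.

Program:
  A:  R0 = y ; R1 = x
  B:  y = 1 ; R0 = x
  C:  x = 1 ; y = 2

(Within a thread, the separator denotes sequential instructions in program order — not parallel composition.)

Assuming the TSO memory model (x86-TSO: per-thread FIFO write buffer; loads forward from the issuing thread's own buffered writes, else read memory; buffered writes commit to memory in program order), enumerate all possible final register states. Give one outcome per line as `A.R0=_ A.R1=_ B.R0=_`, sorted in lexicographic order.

A.R0=0 A.R1=0 B.R0=0
A.R0=0 A.R1=0 B.R0=1
A.R0=0 A.R1=1 B.R0=0
A.R0=0 A.R1=1 B.R0=1
A.R0=1 A.R1=0 B.R0=0
A.R0=1 A.R1=0 B.R0=1
A.R0=1 A.R1=1 B.R0=0
A.R0=1 A.R1=1 B.R0=1
A.R0=2 A.R1=1 B.R0=0
A.R0=2 A.R1=1 B.R0=1

outcome vector order: (A.R0,A.R1,B.R0)
|TSO outcomes| = 10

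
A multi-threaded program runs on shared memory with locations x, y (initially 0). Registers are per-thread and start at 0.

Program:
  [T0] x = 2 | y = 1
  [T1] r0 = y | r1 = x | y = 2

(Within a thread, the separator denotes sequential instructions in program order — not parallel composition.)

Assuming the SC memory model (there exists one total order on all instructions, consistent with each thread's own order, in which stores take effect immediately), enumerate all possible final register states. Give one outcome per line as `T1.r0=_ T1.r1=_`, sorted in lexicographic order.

T1.r0=0 T1.r1=0
T1.r0=0 T1.r1=2
T1.r0=1 T1.r1=2

outcome vector order: (T1.r0,T1.r1)
|SC outcomes| = 3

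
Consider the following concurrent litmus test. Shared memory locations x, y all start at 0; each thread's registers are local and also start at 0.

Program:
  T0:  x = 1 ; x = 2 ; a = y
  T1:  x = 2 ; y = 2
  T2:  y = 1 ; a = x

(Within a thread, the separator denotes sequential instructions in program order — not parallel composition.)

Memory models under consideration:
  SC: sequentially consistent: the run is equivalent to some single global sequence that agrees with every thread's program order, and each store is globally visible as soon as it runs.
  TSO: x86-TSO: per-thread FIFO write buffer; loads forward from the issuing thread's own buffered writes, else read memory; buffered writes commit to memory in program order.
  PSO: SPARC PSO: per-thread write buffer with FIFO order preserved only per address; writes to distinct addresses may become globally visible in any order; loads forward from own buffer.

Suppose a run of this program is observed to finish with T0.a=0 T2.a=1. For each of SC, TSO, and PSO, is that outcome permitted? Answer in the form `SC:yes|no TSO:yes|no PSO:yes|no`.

SC:no TSO:yes PSO:yes

outcome vector order: (T0.a,T2.a)
SC: 7 outcomes — {<0 2> <1 0> <1 1> <1 2> <2 0> <2 1> <2 2>}
TSO: 9 outcomes — {<0 0> <0 1> <0 2> <1 0> <1 1> <1 2> <2 0> <2 1> <2 2>}
PSO: 9 outcomes — {<0 0> <0 1> <0 2> <1 0> <1 1> <1 2> <2 0> <2 1> <2 2>}
target <0 1> ∈ {TSO,PSO}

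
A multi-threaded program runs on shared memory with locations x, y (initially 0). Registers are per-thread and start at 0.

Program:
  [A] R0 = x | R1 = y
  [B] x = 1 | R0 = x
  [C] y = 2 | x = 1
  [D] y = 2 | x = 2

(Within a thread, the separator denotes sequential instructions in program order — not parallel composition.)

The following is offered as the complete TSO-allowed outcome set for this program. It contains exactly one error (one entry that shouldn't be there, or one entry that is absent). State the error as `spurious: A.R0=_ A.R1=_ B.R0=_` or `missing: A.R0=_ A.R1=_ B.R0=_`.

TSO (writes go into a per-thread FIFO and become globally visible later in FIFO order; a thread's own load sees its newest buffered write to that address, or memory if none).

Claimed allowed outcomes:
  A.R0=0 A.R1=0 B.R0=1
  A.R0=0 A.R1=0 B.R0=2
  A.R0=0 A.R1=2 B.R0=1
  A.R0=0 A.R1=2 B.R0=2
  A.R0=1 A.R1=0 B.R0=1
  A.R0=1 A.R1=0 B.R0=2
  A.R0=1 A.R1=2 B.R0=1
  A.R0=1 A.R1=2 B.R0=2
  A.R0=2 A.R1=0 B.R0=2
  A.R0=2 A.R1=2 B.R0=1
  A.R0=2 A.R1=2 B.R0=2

spurious: A.R0=2 A.R1=0 B.R0=2

outcome vector order: (A.R0,A.R1,B.R0)
TSO (10): <0 0 1>; <0 0 2>; <0 2 1>; <0 2 2>; <1 0 1>; <1 0 2>; <1 2 1>; <1 2 2>; <2 2 1>; <2 2 2>
claimed∖TSO = {<2 0 2>}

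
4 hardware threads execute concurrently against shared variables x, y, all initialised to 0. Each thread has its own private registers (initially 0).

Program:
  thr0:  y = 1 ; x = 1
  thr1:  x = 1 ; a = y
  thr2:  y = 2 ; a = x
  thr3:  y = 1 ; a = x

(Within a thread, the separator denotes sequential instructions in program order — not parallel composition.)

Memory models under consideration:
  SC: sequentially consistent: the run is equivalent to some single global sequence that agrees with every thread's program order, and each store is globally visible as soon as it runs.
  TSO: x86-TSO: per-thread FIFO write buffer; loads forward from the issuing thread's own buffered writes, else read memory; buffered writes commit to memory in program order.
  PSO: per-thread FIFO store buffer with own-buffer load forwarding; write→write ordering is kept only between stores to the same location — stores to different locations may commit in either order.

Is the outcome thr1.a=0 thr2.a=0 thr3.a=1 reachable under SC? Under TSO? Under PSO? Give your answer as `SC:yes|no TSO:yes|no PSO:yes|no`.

outcome vector order: (thr1.a,thr2.a,thr3.a)
under SC → 011; 100; 101; 110; 111; 200; 201; 210; 211
under TSO → 000; 001; 010; 011; 100; 101; 110; 111; 200; 201; 210; 211
under PSO → 000; 001; 010; 011; 100; 101; 110; 111; 200; 201; 210; 211
target 001 ∈ {TSO,PSO}

SC:no TSO:yes PSO:yes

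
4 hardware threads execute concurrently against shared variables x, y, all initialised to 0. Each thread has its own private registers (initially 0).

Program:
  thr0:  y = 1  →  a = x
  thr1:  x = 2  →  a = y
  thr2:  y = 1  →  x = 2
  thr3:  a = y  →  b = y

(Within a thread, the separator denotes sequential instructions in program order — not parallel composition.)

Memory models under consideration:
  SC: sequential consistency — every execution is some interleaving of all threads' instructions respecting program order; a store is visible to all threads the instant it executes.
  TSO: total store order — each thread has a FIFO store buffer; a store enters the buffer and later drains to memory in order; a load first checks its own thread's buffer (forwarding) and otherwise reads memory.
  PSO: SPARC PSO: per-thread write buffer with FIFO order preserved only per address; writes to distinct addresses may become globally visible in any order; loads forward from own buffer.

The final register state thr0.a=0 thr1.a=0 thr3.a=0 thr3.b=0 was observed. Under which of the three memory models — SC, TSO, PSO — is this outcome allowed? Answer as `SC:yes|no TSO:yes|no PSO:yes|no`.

outcome vector order: (thr0.a,thr1.a,thr3.a,thr3.b)
SC: 9 outcomes — {0/1/0/0; 0/1/0/1; 0/1/1/1; 2/0/0/0; 2/0/0/1; 2/0/1/1; 2/1/0/0; 2/1/0/1; 2/1/1/1}
TSO: 12 outcomes — {0/0/0/0; 0/0/0/1; 0/0/1/1; 0/1/0/0; 0/1/0/1; 0/1/1/1; 2/0/0/0; 2/0/0/1; 2/0/1/1; 2/1/0/0; 2/1/0/1; 2/1/1/1}
PSO: 12 outcomes — {0/0/0/0; 0/0/0/1; 0/0/1/1; 0/1/0/0; 0/1/0/1; 0/1/1/1; 2/0/0/0; 2/0/0/1; 2/0/1/1; 2/1/0/0; 2/1/0/1; 2/1/1/1}
target 0/0/0/0 ∈ {TSO,PSO}

SC:no TSO:yes PSO:yes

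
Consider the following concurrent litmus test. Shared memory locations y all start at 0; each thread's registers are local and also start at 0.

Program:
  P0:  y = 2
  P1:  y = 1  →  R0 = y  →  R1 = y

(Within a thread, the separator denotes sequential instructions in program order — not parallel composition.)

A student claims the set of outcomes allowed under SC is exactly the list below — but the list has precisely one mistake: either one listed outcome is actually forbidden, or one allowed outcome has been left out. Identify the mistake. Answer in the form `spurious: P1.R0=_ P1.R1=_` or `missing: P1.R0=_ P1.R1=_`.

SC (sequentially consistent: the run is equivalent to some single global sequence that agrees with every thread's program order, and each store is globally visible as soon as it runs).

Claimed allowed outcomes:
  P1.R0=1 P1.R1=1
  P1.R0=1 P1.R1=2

outcome vector order: (P1.R0,P1.R1)
SC: 3 outcomes — {11; 12; 22}
SC∖claimed = {22}

missing: P1.R0=2 P1.R1=2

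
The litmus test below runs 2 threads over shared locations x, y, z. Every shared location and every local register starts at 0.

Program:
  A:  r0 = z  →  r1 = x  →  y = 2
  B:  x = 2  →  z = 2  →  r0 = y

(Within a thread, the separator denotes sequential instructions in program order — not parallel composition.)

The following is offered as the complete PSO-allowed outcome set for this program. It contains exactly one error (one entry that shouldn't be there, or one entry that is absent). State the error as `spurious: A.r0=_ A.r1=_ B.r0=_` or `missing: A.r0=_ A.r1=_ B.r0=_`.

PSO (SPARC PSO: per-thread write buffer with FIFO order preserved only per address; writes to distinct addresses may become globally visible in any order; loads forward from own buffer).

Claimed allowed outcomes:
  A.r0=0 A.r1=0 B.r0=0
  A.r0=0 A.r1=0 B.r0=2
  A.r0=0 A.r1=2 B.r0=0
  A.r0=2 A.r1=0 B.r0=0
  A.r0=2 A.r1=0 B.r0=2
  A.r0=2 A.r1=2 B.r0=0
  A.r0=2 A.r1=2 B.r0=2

outcome vector order: (A.r0,A.r1,B.r0)
under PSO → (0,0,0), (0,0,2), (0,2,0), (0,2,2), (2,0,0), (2,0,2), (2,2,0), (2,2,2)
PSO∖claimed = {(0,2,2)}

missing: A.r0=0 A.r1=2 B.r0=2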